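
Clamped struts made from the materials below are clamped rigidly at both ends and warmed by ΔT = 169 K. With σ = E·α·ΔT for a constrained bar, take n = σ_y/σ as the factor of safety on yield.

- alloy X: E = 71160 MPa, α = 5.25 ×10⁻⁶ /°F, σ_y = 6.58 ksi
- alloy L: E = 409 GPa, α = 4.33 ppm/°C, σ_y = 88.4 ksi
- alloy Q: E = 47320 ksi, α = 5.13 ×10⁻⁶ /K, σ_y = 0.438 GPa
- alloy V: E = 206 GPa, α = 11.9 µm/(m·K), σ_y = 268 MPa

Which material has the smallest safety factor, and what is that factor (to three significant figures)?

In consistent units (E in GPa, α in ×10⁻⁶/K, σ_y in MPa):
  alloy X: E = 71.16, α = 9.45, σ_y = 45.37 → σ = 114 MPa, n = 0.399
  alloy L: E = 409.0, α = 4.33, σ_y = 609.5 → σ = 299 MPa, n = 2.04
  alloy Q: E = 326.3, α = 5.13, σ_y = 438.0 → σ = 283 MPa, n = 1.55
  alloy V: E = 206.0, α = 11.9, σ_y = 268.0 → σ = 414 MPa, n = 0.647
Alloy X has the lowest safety factor, n = 0.399.

alloy X, n = 0.399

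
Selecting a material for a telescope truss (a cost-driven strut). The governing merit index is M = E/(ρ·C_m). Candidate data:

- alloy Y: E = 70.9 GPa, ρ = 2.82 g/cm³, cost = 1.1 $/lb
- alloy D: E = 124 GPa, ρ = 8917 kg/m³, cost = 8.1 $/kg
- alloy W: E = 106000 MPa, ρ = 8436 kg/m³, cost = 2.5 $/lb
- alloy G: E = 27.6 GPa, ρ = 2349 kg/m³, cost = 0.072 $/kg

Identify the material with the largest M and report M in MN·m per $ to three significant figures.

alloy G, M = 163 MN·m per $

After converting to SI:
  alloy Y: E = 70.90 GPa, ρ = 2820 kg/m³, cost = 2.425 $/kg
  alloy D: E = 124.0 GPa, ρ = 8917 kg/m³, cost = 8.100 $/kg
  alloy W: E = 106.0 GPa, ρ = 8436 kg/m³, cost = 5.511 $/kg
  alloy G: E = 27.60 GPa, ρ = 2349 kg/m³, cost = 0.07200 $/kg
  alloy G: M = 163 MN·m per $
  alloy Y: M = 10.4 MN·m per $
  alloy W: M = 2.28 MN·m per $
  alloy D: M = 1.72 MN·m per $
Alloy G has the largest M.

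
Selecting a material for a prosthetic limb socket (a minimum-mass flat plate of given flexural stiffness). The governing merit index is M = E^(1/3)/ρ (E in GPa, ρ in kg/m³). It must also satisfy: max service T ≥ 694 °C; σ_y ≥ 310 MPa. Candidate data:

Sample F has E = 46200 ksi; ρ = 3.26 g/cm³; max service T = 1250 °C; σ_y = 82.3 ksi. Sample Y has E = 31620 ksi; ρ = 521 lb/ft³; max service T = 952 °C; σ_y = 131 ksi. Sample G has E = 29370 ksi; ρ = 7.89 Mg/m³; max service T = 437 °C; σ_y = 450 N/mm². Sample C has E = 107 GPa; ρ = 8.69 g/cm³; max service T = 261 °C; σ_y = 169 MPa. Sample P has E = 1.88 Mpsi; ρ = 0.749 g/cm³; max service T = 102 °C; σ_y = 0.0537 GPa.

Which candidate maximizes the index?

sample F

Screen on constraints: max service T ≥ 694 °C; σ_y ≥ 310 MPa. Survivors: sample F, sample Y.
Normalizing units and computing the index:
  sample F: E = 318.5 GPa, ρ = 3260 kg/m³
  sample Y: E = 218.0 GPa, ρ = 8346 kg/m³
  sample F: M = 2.09×10⁻³
  sample Y: M = 0.721×10⁻³
Sample F has the largest M.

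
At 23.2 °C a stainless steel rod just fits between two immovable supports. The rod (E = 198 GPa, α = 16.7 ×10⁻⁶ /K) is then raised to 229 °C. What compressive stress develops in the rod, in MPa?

680 MPa

ΔT = 205.8 K. Constrained thermal stress σ = E·α·ΔT = 198.0×10³ MPa × 16.7×10⁻⁶ × 205.8 = 680 MPa (compressive).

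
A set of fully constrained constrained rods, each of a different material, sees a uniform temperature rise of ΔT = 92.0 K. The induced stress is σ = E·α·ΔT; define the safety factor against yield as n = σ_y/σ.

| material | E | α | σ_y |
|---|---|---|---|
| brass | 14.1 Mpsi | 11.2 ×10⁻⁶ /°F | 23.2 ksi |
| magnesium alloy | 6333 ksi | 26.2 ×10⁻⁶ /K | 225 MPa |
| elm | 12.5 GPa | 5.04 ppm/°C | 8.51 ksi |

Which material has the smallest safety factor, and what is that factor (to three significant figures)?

brass, n = 0.887

In consistent units (E in GPa, α in ×10⁻⁶/K, σ_y in MPa):
  brass: E = 97.22, α = 20.2, σ_y = 160.0 → σ = 180 MPa, n = 0.887
  magnesium alloy: E = 43.66, α = 26.2, σ_y = 225.0 → σ = 105 MPa, n = 2.14
  elm: E = 12.50, α = 5.04, σ_y = 58.67 → σ = 5.80 MPa, n = 10.1
Smallest n: brass with n = 0.887.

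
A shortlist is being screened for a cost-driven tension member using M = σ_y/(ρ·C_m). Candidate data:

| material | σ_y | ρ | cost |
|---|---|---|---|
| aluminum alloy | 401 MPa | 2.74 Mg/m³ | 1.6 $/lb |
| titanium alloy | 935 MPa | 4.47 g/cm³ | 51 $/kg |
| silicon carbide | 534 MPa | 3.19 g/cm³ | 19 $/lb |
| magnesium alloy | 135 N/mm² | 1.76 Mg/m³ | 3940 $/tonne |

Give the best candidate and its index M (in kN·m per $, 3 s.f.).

Putting every candidate on a common basis:
  aluminum alloy: σ_y = 401.0 MPa, ρ = 2740 kg/m³, cost = 3.527 $/kg
  titanium alloy: σ_y = 935.0 MPa, ρ = 4470 kg/m³, cost = 51.00 $/kg
  silicon carbide: σ_y = 534.0 MPa, ρ = 3190 kg/m³, cost = 41.89 $/kg
  magnesium alloy: σ_y = 135.0 MPa, ρ = 1760 kg/m³, cost = 3.940 $/kg
  aluminum alloy: M = 41.5 kN·m per $
  magnesium alloy: M = 19.5 kN·m per $
  titanium alloy: M = 4.10 kN·m per $
  silicon carbide: M = 4.00 kN·m per $
The maximum is for aluminum alloy.

aluminum alloy, M = 41.5 kN·m per $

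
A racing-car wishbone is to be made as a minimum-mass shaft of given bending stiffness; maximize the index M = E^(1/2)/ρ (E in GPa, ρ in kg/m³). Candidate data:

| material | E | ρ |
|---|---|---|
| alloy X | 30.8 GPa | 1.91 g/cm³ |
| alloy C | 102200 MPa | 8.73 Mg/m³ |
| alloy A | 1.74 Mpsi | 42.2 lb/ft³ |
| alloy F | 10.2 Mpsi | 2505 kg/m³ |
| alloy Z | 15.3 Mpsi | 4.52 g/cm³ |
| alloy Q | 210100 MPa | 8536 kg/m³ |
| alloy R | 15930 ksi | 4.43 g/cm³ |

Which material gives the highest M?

alloy A

Putting every candidate on a common basis:
  alloy X: E = 30.80 GPa, ρ = 1910 kg/m³
  alloy C: E = 102.2 GPa, ρ = 8730 kg/m³
  alloy A: E = 12.00 GPa, ρ = 676.0 kg/m³
  alloy F: E = 70.33 GPa, ρ = 2505 kg/m³
  alloy Z: E = 105.5 GPa, ρ = 4520 kg/m³
  alloy Q: E = 210.1 GPa, ρ = 8536 kg/m³
  alloy R: E = 109.8 GPa, ρ = 4430 kg/m³
  alloy A: M = 5.12×10⁻³
  alloy F: M = 3.35×10⁻³
  alloy X: M = 2.91×10⁻³
  alloy R: M = 2.37×10⁻³
  alloy Z: M = 2.27×10⁻³
  alloy Q: M = 1.70×10⁻³
  alloy C: M = 1.16×10⁻³
Alloy A has the largest M.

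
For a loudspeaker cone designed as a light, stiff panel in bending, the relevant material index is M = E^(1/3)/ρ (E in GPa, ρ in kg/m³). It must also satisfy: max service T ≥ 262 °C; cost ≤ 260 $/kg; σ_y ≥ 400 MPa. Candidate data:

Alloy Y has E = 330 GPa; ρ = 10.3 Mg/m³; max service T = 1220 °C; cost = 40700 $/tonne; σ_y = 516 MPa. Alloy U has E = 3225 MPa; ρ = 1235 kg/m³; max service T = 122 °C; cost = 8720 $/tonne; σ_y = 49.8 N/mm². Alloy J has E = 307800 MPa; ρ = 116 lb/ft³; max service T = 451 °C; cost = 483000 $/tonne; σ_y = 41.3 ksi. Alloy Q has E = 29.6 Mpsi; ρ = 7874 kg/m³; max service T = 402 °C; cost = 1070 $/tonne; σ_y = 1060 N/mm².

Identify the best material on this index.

alloy Q

Screen on constraints: max service T ≥ 262 °C; cost ≤ 260 $/kg; σ_y ≥ 400 MPa. Survivors: alloy Y, alloy Q.
Normalizing units and computing the index:
  alloy Y: E = 330.0 GPa, ρ = 10300 kg/m³
  alloy Q: E = 204.1 GPa, ρ = 7874 kg/m³
  alloy Q: M = 0.748×10⁻³
  alloy Y: M = 0.671×10⁻³
Alloy Q has the largest M.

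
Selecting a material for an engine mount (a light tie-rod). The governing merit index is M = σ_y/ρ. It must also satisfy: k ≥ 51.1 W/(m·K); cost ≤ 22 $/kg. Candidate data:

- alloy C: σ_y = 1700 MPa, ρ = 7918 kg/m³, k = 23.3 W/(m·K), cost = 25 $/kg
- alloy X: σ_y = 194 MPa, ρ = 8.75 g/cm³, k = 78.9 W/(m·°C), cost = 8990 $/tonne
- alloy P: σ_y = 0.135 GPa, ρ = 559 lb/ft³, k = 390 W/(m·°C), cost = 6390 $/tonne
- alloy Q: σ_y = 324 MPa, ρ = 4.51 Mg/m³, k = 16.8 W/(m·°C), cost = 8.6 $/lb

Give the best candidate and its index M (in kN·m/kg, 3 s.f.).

alloy X, M = 22.2 kN·m/kg

Screen on constraints: k ≥ 51.1 W/(m·K); cost ≤ 22 $/kg. Survivors: alloy X, alloy P.
Convert each candidate to consistent units, then evaluate M:
  alloy X: σ_y = 194.0 MPa, ρ = 8750 kg/m³
  alloy P: σ_y = 135.0 MPa, ρ = 8954 kg/m³
  alloy X: M = 22.2 kN·m/kg
  alloy P: M = 15.1 kN·m/kg
Highest index: alloy X.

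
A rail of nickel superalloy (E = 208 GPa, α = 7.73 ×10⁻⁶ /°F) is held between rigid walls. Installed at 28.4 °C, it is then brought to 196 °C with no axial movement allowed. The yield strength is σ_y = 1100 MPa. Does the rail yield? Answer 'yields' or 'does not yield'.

α = 7.73×10⁻⁶/°F × 9/5 = 13.9×10⁻⁶/K.
ΔT = 167.6 K. Constrained thermal stress σ = E·α·ΔT = 208.0×10³ MPa × 13.9×10⁻⁶ × 167.6 = 485 MPa (compressive).
Compare to σ_y = 1100 MPa: σ < σ_y, so it does not yield.

does not yield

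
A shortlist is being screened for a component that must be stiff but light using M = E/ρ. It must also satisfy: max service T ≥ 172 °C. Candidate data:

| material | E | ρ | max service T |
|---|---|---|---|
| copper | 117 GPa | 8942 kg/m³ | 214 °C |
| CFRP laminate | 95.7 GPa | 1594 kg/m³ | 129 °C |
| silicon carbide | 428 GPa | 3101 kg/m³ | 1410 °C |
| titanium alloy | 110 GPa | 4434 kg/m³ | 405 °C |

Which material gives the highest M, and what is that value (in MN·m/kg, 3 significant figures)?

silicon carbide, M = 138 MN·m/kg

Screen on constraints: max service T ≥ 172 °C. Survivors: copper, silicon carbide, titanium alloy.
Per-candidate index values:
  silicon carbide: M = 138 MN·m/kg
  titanium alloy: M = 24.8 MN·m/kg
  copper: M = 13.1 MN·m/kg
Highest index: silicon carbide.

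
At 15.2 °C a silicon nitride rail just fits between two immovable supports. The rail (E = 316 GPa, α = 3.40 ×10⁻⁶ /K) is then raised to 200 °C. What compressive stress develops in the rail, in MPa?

199 MPa

ΔT = 184.8 K. Constrained thermal stress σ = E·α·ΔT = 316.0×10³ MPa × 3.40×10⁻⁶ × 184.8 = 199 MPa (compressive).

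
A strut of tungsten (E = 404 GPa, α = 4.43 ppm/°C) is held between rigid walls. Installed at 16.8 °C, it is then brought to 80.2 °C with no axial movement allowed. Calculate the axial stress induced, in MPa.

ΔT = 63.40 K. Constrained thermal stress σ = E·α·ΔT = 404.0×10³ MPa × 4.43×10⁻⁶ × 63.40 = 113 MPa (compressive).

113 MPa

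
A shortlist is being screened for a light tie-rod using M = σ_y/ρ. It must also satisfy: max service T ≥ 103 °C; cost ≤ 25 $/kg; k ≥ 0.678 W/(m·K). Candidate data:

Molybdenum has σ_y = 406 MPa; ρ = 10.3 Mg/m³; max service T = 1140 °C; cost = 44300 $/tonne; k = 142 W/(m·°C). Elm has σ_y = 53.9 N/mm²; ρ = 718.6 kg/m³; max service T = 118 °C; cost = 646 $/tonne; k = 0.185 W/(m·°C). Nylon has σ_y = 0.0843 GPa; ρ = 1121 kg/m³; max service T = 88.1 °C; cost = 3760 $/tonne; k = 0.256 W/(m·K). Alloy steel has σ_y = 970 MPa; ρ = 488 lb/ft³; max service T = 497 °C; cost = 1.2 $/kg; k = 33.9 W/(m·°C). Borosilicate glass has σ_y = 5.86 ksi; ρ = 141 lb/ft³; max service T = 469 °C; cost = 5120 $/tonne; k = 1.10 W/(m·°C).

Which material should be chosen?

alloy steel

Screen on constraints: max service T ≥ 103 °C; cost ≤ 25 $/kg; k ≥ 0.678 W/(m·K). Survivors: alloy steel, borosilicate glass.
Putting every candidate on a common basis:
  alloy steel: σ_y = 970.0 MPa, ρ = 7817 kg/m³
  borosilicate glass: σ_y = 40.40 MPa, ρ = 2259 kg/m³
  alloy steel: M = 124 kN·m/kg
  borosilicate glass: M = 17.9 kN·m/kg
The maximum is for alloy steel.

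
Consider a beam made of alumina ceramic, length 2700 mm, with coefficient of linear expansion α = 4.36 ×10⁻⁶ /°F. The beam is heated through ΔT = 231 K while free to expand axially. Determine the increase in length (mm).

4.89 mm

Convert α: 4.36×10⁻⁶/°F × (9/5) = 7.85×10⁻⁶/K.
ΔL = α·L₀·ΔT = 7.85×10⁻⁶ × 2700 mm × 231.0 K = 4.89 mm.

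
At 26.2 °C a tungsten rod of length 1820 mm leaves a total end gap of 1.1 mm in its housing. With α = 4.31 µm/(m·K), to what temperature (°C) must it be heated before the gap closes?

166 °C

α·L₀·ΔT = 1.1 mm ⇒ ΔT = 1.1 / (4.31×10⁻⁶ × 1820.0) = 140.2 K.
T = 26.2 + 140.2 = 166.4 °C.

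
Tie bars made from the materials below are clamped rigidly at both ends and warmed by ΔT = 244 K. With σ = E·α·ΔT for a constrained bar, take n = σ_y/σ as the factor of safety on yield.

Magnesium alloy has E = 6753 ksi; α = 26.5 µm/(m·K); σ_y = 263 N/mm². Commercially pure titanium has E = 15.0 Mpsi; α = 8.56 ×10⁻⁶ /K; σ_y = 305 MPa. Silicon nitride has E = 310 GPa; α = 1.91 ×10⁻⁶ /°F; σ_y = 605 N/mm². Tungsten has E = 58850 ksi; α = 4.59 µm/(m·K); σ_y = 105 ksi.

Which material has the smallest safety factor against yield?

magnesium alloy

With everything in SI (GPa, ×10⁻⁶/K, MPa):
  magnesium alloy: E = 46.56, α = 26.5, σ_y = 263.0 → σ = 301 MPa, n = 0.874
  commercially pure titanium: E = 103.4, α = 8.56, σ_y = 305.0 → σ = 216 MPa, n = 1.41
  silicon nitride: E = 310.0, α = 3.44, σ_y = 605.0 → σ = 260 MPa, n = 2.33
  tungsten: E = 405.8, α = 4.59, σ_y = 723.9 → σ = 454 MPa, n = 1.59
Magnesium alloy has the lowest safety factor, n = 0.874.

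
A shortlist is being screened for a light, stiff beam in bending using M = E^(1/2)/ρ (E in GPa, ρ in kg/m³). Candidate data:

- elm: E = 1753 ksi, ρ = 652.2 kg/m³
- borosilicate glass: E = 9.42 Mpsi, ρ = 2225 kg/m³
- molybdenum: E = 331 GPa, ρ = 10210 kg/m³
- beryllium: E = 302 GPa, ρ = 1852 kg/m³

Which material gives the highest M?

In SI units:
  elm: E = 12.09 GPa, ρ = 652.2 kg/m³
  borosilicate glass: E = 64.95 GPa, ρ = 2225 kg/m³
  molybdenum: E = 331.0 GPa, ρ = 10210 kg/m³
  beryllium: E = 302.0 GPa, ρ = 1852 kg/m³
  beryllium: M = 9.38×10⁻³
  elm: M = 5.33×10⁻³
  borosilicate glass: M = 3.62×10⁻³
  molybdenum: M = 1.78×10⁻³
Highest index: beryllium.

beryllium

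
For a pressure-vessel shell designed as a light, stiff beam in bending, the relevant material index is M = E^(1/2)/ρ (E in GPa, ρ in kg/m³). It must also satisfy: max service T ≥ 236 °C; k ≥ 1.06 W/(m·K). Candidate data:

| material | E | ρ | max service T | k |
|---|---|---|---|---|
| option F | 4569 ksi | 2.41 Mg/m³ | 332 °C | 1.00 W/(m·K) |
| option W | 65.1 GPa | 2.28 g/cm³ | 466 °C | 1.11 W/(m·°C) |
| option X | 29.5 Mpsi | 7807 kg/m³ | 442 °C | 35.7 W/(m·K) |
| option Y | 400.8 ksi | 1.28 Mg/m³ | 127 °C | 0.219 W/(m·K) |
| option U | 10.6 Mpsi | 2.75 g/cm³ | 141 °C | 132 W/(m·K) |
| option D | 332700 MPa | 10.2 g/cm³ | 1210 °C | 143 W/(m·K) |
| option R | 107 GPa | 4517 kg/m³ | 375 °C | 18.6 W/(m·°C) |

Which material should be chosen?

option W

Screen on constraints: max service T ≥ 236 °C; k ≥ 1.06 W/(m·K). Survivors: option W, option X, option D, option R.
Convert each candidate to consistent units, then evaluate M:
  option W: E = 65.10 GPa, ρ = 2280 kg/m³
  option X: E = 203.4 GPa, ρ = 7807 kg/m³
  option D: E = 332.7 GPa, ρ = 10200 kg/m³
  option R: E = 107.0 GPa, ρ = 4517 kg/m³
  option W: M = 3.54×10⁻³
  option R: M = 2.29×10⁻³
  option X: M = 1.83×10⁻³
  option D: M = 1.79×10⁻³
The maximum is for option W.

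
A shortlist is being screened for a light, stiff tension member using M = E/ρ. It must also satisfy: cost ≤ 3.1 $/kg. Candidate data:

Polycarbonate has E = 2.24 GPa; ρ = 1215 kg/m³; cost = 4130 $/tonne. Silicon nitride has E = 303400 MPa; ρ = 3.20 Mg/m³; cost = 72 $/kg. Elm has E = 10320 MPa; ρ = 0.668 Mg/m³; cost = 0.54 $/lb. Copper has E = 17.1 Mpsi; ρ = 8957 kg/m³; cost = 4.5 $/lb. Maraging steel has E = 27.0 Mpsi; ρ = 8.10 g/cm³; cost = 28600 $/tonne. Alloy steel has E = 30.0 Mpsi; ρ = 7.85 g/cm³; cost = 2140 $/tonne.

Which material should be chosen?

alloy steel

Screen on constraints: cost ≤ 3.1 $/kg. Survivors: elm, alloy steel.
Convert each candidate to consistent units, then evaluate M:
  elm: E = 10.32 GPa, ρ = 668.0 kg/m³
  alloy steel: E = 206.8 GPa, ρ = 7850 kg/m³
  alloy steel: M = 26.3 MN·m/kg
  elm: M = 15.4 MN·m/kg
Highest index: alloy steel.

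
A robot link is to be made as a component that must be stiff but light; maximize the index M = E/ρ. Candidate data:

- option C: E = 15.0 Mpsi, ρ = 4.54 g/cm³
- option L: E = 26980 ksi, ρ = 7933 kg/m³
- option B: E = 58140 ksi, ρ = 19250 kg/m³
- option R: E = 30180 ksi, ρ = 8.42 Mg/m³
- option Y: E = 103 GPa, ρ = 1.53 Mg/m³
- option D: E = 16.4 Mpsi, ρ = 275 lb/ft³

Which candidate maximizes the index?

In SI units:
  option C: E = 103.4 GPa, ρ = 4540 kg/m³
  option L: E = 186.0 GPa, ρ = 7933 kg/m³
  option B: E = 400.9 GPa, ρ = 19250 kg/m³
  option R: E = 208.1 GPa, ρ = 8420 kg/m³
  option Y: E = 103.0 GPa, ρ = 1530 kg/m³
  option D: E = 113.1 GPa, ρ = 4405 kg/m³
  option Y: M = 67.3 MN·m/kg
  option D: M = 25.7 MN·m/kg
  option R: M = 24.7 MN·m/kg
  option L: M = 23.4 MN·m/kg
  option C: M = 22.8 MN·m/kg
  option B: M = 20.8 MN·m/kg
Highest index: option Y.

option Y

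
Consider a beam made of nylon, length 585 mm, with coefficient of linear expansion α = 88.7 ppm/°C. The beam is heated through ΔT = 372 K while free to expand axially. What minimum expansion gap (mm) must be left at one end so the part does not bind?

ΔL = α·L₀·ΔT = 88.7×10⁻⁶ × 585 mm × 372.0 K = 19.3 mm.

19.3 mm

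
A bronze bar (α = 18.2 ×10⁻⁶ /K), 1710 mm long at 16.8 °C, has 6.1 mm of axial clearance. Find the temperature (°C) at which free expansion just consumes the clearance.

α·L₀·ΔT = 6.1 mm ⇒ ΔT = 6.1 / (18.2×10⁻⁶ × 1710.0) = 196.0 K.
T = 16.8 + 196.0 = 212.8 °C.

213 °C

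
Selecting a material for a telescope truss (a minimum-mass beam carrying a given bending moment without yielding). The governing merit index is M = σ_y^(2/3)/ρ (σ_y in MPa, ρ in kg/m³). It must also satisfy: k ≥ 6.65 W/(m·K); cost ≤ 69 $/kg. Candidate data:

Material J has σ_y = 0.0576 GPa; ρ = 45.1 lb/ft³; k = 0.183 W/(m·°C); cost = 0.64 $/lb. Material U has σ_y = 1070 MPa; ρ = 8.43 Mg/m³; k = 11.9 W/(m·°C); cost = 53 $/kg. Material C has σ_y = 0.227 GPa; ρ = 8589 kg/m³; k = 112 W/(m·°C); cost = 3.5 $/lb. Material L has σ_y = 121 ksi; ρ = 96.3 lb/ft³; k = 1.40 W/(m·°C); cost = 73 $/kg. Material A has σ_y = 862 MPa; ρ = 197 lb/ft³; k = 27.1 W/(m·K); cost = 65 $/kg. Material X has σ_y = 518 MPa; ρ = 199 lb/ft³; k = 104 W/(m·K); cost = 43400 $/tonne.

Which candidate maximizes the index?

material A

Screen on constraints: k ≥ 6.65 W/(m·K); cost ≤ 69 $/kg. Survivors: material U, material C, material A, material X.
Putting every candidate on a common basis:
  material U: σ_y = 1070 MPa, ρ = 8430 kg/m³
  material C: σ_y = 227.0 MPa, ρ = 8589 kg/m³
  material A: σ_y = 862.0 MPa, ρ = 3156 kg/m³
  material X: σ_y = 518.0 MPa, ρ = 3188 kg/m³
  material A: M = 28.7×10⁻³
  material X: M = 20.2×10⁻³
  material U: M = 12.4×10⁻³
  material C: M = 4.33×10⁻³
The maximum is for material A.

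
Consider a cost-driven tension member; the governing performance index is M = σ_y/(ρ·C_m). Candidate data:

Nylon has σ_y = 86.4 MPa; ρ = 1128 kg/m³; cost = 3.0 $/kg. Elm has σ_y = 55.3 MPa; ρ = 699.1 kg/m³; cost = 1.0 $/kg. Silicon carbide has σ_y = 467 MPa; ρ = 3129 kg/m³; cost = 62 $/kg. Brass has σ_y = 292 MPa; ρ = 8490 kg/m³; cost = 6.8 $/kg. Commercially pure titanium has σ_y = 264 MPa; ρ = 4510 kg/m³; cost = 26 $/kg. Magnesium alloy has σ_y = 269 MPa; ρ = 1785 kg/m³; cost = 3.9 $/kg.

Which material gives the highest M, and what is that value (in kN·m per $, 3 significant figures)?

Evaluate M for each candidate:
  elm: M = 79.1 kN·m per $
  magnesium alloy: M = 38.6 kN·m per $
  nylon: M = 25.5 kN·m per $
  brass: M = 5.06 kN·m per $
  silicon carbide: M = 2.41 kN·m per $
  commercially pure titanium: M = 2.25 kN·m per $
The maximum is for elm.

elm, M = 79.1 kN·m per $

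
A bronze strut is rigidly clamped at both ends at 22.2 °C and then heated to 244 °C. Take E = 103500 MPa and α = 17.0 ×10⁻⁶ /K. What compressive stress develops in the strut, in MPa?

E = 103500 MPa = 103.5 GPa.
ΔT = 221.8 K. Constrained thermal stress σ = E·α·ΔT = 103.5×10³ MPa × 17.0×10⁻⁶ × 221.8 = 390 MPa (compressive).

390 MPa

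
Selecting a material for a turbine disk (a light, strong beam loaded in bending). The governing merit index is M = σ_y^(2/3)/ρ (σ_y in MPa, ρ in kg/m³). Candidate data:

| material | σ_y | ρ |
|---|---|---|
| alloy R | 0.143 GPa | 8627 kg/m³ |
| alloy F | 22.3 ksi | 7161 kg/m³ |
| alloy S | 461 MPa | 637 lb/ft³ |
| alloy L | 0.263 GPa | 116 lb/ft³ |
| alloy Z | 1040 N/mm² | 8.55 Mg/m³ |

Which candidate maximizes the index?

alloy L

After converting to SI:
  alloy R: σ_y = 143.0 MPa, ρ = 8627 kg/m³
  alloy F: σ_y = 153.8 MPa, ρ = 7161 kg/m³
  alloy S: σ_y = 461.0 MPa, ρ = 10200 kg/m³
  alloy L: σ_y = 263.0 MPa, ρ = 1858 kg/m³
  alloy Z: σ_y = 1040 MPa, ρ = 8550 kg/m³
  alloy L: M = 22.1×10⁻³
  alloy Z: M = 12.0×10⁻³
  alloy S: M = 5.85×10⁻³
  alloy F: M = 4.01×10⁻³
  alloy R: M = 3.17×10⁻³
Alloy L has the largest M.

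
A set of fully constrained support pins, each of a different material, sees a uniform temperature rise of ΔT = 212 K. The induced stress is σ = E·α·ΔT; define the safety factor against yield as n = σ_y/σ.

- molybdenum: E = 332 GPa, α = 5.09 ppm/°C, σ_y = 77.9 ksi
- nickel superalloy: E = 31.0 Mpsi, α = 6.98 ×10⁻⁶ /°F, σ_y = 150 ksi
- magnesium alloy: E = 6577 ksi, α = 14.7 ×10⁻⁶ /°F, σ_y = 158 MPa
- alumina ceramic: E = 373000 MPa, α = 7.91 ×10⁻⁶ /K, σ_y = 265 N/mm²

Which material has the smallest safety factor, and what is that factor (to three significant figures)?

With everything in SI (GPa, ×10⁻⁶/K, MPa):
  molybdenum: E = 332.0, α = 5.09, σ_y = 537.1 → σ = 358 MPa, n = 1.50
  nickel superalloy: E = 213.7, α = 12.6, σ_y = 1034 → σ = 569 MPa, n = 1.82
  magnesium alloy: E = 45.35, α = 26.5, σ_y = 158.0 → σ = 254 MPa, n = 0.621
  alumina ceramic: E = 373.0, α = 7.91, σ_y = 265.0 → σ = 625 MPa, n = 0.424
Alumina ceramic has the lowest safety factor, n = 0.424.

alumina ceramic, n = 0.424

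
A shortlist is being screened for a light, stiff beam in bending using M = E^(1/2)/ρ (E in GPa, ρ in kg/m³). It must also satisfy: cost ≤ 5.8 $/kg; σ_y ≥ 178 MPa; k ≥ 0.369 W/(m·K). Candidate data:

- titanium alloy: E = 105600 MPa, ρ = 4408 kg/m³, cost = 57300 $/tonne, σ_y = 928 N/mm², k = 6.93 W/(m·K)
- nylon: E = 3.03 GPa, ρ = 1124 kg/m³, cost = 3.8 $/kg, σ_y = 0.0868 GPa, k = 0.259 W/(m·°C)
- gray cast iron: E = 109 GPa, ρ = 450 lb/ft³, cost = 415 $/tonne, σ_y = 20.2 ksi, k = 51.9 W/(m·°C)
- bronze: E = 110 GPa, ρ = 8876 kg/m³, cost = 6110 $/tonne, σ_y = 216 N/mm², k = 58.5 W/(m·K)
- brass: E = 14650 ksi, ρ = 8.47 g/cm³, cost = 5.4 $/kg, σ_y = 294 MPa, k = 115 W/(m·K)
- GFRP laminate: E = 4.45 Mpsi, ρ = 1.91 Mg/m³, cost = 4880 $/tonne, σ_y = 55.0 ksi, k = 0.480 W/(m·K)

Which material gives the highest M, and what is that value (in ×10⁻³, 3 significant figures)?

GFRP laminate, M = 2.90×10⁻³

Screen on constraints: cost ≤ 5.8 $/kg; σ_y ≥ 178 MPa; k ≥ 0.369 W/(m·K). Survivors: brass, GFRP laminate.
Normalizing units and computing the index:
  brass: E = 101.0 GPa, ρ = 8470 kg/m³
  GFRP laminate: E = 30.68 GPa, ρ = 1910 kg/m³
  GFRP laminate: M = 2.90×10⁻³
  brass: M = 1.19×10⁻³
The maximum is for GFRP laminate.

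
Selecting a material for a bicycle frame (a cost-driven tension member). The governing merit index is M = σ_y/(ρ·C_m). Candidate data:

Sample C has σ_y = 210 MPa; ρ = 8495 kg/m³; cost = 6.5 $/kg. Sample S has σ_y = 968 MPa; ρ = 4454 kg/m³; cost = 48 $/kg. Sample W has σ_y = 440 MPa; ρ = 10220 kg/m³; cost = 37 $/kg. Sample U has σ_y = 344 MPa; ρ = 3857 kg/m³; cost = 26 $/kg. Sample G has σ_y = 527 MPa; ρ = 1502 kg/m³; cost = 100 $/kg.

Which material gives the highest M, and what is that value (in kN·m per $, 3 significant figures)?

sample S, M = 4.53 kN·m per $

Evaluate M for each candidate:
  sample S: M = 4.53 kN·m per $
  sample C: M = 3.80 kN·m per $
  sample G: M = 3.51 kN·m per $
  sample U: M = 3.43 kN·m per $
  sample W: M = 1.16 kN·m per $
The maximum is for sample S.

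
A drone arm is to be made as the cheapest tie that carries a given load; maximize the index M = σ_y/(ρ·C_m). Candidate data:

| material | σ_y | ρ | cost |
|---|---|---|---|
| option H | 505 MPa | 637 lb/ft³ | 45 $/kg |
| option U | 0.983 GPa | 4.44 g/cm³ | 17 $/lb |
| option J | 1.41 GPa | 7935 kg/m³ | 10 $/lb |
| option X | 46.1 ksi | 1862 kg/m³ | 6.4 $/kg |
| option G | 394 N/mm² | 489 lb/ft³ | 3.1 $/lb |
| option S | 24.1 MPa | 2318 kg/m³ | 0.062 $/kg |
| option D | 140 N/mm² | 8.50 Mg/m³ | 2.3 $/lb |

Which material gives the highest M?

option S

Convert each candidate to consistent units, then evaluate M:
  option H: σ_y = 505.0 MPa, ρ = 10200 kg/m³, cost = 45.00 $/kg
  option U: σ_y = 983.0 MPa, ρ = 4440 kg/m³, cost = 37.48 $/kg
  option J: σ_y = 1410 MPa, ρ = 7935 kg/m³, cost = 22.05 $/kg
  option X: σ_y = 317.8 MPa, ρ = 1862 kg/m³, cost = 6.400 $/kg
  option G: σ_y = 394.0 MPa, ρ = 7833 kg/m³, cost = 6.834 $/kg
  option S: σ_y = 24.10 MPa, ρ = 2318 kg/m³, cost = 0.06200 $/kg
  option D: σ_y = 140.0 MPa, ρ = 8500 kg/m³, cost = 5.071 $/kg
  option S: M = 168 kN·m per $
  option X: M = 26.7 kN·m per $
  option J: M = 8.06 kN·m per $
  option G: M = 7.36 kN·m per $
  option U: M = 5.91 kN·m per $
  option D: M = 3.25 kN·m per $
  option H: M = 1.10 kN·m per $
Highest index: option S.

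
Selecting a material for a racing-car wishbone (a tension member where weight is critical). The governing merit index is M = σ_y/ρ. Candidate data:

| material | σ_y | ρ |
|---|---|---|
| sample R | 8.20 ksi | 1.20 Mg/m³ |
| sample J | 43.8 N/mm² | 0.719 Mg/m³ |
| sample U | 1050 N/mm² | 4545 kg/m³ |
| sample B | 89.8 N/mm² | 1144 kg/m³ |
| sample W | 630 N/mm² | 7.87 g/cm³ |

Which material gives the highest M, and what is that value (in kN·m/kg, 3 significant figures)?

After converting to SI:
  sample R: σ_y = 56.54 MPa, ρ = 1200 kg/m³
  sample J: σ_y = 43.80 MPa, ρ = 719.0 kg/m³
  sample U: σ_y = 1050 MPa, ρ = 4545 kg/m³
  sample B: σ_y = 89.80 MPa, ρ = 1144 kg/m³
  sample W: σ_y = 630.0 MPa, ρ = 7870 kg/m³
  sample U: M = 231 kN·m/kg
  sample W: M = 80.1 kN·m/kg
  sample B: M = 78.5 kN·m/kg
  sample J: M = 60.9 kN·m/kg
  sample R: M = 47.1 kN·m/kg
Sample U has the largest M.

sample U, M = 231 kN·m/kg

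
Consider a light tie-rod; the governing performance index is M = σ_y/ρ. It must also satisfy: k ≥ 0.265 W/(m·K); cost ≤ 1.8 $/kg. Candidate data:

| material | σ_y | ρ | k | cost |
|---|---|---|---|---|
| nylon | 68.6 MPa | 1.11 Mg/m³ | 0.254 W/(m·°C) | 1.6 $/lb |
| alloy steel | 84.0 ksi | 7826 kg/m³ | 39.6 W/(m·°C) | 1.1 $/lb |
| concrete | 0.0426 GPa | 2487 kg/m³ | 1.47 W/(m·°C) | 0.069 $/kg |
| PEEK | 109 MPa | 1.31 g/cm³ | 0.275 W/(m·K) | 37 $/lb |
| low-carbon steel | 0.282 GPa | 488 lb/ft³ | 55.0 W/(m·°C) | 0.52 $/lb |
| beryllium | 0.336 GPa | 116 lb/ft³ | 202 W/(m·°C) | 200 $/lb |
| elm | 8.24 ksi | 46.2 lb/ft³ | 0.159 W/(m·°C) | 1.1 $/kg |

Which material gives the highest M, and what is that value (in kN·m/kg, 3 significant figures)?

low-carbon steel, M = 36.1 kN·m/kg

Screen on constraints: k ≥ 0.265 W/(m·K); cost ≤ 1.8 $/kg. Survivors: concrete, low-carbon steel.
Convert each candidate to consistent units, then evaluate M:
  concrete: σ_y = 42.60 MPa, ρ = 2487 kg/m³
  low-carbon steel: σ_y = 282.0 MPa, ρ = 7817 kg/m³
  low-carbon steel: M = 36.1 kN·m/kg
  concrete: M = 17.1 kN·m/kg
Low-carbon steel ranks first.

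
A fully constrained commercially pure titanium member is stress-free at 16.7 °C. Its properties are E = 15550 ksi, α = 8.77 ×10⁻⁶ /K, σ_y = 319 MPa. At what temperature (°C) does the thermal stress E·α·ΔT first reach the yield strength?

356 °C

E = 15550 ksi = 107.2 GPa.
E·α·ΔT = 319.0 MPa ⇒ ΔT = 319.0 / (107.2×10³ × 8.77×10⁻⁶) = 339.3 K.
T = 16.7 + 339.3 = 356.0 °C.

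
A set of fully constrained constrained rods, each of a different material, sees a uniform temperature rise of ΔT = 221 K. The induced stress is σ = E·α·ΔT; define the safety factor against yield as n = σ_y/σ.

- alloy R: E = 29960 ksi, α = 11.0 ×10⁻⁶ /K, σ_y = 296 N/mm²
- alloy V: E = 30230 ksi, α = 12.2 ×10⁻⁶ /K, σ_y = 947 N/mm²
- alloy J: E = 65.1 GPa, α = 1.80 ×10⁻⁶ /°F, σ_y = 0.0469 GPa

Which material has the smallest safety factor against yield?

alloy R

With everything in SI (GPa, ×10⁻⁶/K, MPa):
  alloy R: E = 206.6, α = 11.0, σ_y = 296.0 → σ = 502 MPa, n = 0.589
  alloy V: E = 208.4, α = 12.2, σ_y = 947.0 → σ = 562 MPa, n = 1.69
  alloy J: E = 65.10, α = 3.24, σ_y = 46.90 → σ = 46.6 MPa, n = 1.01
Alloy R has the lowest safety factor, n = 0.589.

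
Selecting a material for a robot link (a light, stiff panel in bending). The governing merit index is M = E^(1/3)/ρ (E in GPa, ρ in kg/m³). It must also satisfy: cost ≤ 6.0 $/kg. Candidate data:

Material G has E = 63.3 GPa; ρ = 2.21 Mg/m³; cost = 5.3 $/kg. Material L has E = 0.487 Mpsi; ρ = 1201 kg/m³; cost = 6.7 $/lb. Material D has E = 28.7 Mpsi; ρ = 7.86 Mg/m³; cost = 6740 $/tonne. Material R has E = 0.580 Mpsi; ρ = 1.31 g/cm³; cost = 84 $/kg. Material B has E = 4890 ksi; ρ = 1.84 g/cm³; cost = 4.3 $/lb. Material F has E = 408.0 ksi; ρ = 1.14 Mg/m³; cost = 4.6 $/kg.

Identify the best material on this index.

material G

Screen on constraints: cost ≤ 6.0 $/kg. Survivors: material G, material F.
Convert each candidate to consistent units, then evaluate M:
  material G: E = 63.30 GPa, ρ = 2210 kg/m³
  material F: E = 2.813 GPa, ρ = 1140 kg/m³
  material G: M = 1.80×10⁻³
  material F: M = 1.24×10⁻³
Material G ranks first.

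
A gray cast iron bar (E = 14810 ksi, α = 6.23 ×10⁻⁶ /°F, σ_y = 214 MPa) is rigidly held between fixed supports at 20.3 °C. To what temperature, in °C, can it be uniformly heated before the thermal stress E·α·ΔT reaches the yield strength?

207 °C

E = 14810 ksi = 102.1 GPa.
α = 6.23×10⁻⁶/°F × 9/5 = 11.2×10⁻⁶/K.
E·α·ΔT = 214.0 MPa ⇒ ΔT = 214.0 / (102.1×10³ × 11.2×10⁻⁶) = 186.9 K.
T = 20.3 + 186.9 = 207.2 °C.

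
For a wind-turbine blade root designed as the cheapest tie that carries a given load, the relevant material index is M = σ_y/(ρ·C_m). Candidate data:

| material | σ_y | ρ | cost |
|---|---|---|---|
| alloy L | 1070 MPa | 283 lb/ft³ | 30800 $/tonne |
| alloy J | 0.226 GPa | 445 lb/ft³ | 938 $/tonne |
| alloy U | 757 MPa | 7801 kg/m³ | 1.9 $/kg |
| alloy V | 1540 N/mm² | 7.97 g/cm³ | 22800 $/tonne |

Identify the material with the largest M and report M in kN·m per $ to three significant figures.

Putting every candidate on a common basis:
  alloy L: σ_y = 1070 MPa, ρ = 4533 kg/m³, cost = 30.80 $/kg
  alloy J: σ_y = 226.0 MPa, ρ = 7128 kg/m³, cost = 0.9380 $/kg
  alloy U: σ_y = 757.0 MPa, ρ = 7801 kg/m³, cost = 1.900 $/kg
  alloy V: σ_y = 1540 MPa, ρ = 7970 kg/m³, cost = 22.80 $/kg
  alloy U: M = 51.1 kN·m per $
  alloy J: M = 33.8 kN·m per $
  alloy V: M = 8.47 kN·m per $
  alloy L: M = 7.66 kN·m per $
Alloy U ranks first.

alloy U, M = 51.1 kN·m per $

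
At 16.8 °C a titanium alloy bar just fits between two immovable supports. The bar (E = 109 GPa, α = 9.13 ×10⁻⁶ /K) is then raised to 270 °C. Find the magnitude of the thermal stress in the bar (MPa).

ΔT = 253.2 K. Constrained thermal stress σ = E·α·ΔT = 109.0×10³ MPa × 9.13×10⁻⁶ × 253.2 = 252 MPa (compressive).

252 MPa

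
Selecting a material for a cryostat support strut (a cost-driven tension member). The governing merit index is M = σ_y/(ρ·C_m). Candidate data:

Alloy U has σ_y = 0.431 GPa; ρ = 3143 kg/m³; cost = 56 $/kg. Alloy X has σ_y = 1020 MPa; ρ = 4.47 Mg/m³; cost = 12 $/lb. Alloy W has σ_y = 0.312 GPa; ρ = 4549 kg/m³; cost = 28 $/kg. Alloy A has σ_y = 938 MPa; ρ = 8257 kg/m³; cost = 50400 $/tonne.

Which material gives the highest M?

alloy X

After converting to SI:
  alloy U: σ_y = 431.0 MPa, ρ = 3143 kg/m³, cost = 56.00 $/kg
  alloy X: σ_y = 1020 MPa, ρ = 4470 kg/m³, cost = 26.46 $/kg
  alloy W: σ_y = 312.0 MPa, ρ = 4549 kg/m³, cost = 28.00 $/kg
  alloy A: σ_y = 938.0 MPa, ρ = 8257 kg/m³, cost = 50.40 $/kg
  alloy X: M = 8.63 kN·m per $
  alloy W: M = 2.45 kN·m per $
  alloy U: M = 2.45 kN·m per $
  alloy A: M = 2.25 kN·m per $
Alloy X ranks first.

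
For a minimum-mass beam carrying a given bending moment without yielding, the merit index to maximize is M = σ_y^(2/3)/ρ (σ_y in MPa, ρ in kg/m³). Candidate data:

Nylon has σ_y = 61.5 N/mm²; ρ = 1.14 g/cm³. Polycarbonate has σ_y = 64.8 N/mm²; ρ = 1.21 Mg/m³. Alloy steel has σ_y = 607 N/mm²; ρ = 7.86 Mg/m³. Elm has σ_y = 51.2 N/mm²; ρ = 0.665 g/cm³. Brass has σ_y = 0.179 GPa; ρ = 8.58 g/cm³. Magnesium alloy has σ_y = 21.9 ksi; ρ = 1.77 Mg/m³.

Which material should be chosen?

In SI units:
  nylon: σ_y = 61.50 MPa, ρ = 1140 kg/m³
  polycarbonate: σ_y = 64.80 MPa, ρ = 1210 kg/m³
  alloy steel: σ_y = 607.0 MPa, ρ = 7860 kg/m³
  elm: σ_y = 51.20 MPa, ρ = 665.0 kg/m³
  brass: σ_y = 179.0 MPa, ρ = 8580 kg/m³
  magnesium alloy: σ_y = 151.0 MPa, ρ = 1770 kg/m³
  elm: M = 20.7×10⁻³
  magnesium alloy: M = 16.0×10⁻³
  nylon: M = 13.7×10⁻³
  polycarbonate: M = 13.3×10⁻³
  alloy steel: M = 9.12×10⁻³
  brass: M = 3.70×10⁻³
The maximum is for elm.

elm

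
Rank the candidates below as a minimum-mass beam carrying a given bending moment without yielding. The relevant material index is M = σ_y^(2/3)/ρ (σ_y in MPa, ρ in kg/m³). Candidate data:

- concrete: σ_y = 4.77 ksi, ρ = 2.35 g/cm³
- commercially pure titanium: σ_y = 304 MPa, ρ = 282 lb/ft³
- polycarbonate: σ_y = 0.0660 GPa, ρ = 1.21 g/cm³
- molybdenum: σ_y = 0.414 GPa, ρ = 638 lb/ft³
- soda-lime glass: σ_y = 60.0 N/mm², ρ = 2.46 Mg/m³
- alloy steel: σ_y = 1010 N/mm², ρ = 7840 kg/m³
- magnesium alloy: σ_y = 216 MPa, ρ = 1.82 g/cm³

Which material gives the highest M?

After converting to SI:
  concrete: σ_y = 32.89 MPa, ρ = 2350 kg/m³
  commercially pure titanium: σ_y = 304.0 MPa, ρ = 4517 kg/m³
  polycarbonate: σ_y = 66.00 MPa, ρ = 1210 kg/m³
  molybdenum: σ_y = 414.0 MPa, ρ = 10220 kg/m³
  soda-lime glass: σ_y = 60.00 MPa, ρ = 2460 kg/m³
  alloy steel: σ_y = 1010 MPa, ρ = 7840 kg/m³
  magnesium alloy: σ_y = 216.0 MPa, ρ = 1820 kg/m³
  magnesium alloy: M = 19.8×10⁻³
  polycarbonate: M = 13.5×10⁻³
  alloy steel: M = 12.8×10⁻³
  commercially pure titanium: M = 10.0×10⁻³
  soda-lime glass: M = 6.23×10⁻³
  molybdenum: M = 5.44×10⁻³
  concrete: M = 4.37×10⁻³
Magnesium alloy has the largest M.

magnesium alloy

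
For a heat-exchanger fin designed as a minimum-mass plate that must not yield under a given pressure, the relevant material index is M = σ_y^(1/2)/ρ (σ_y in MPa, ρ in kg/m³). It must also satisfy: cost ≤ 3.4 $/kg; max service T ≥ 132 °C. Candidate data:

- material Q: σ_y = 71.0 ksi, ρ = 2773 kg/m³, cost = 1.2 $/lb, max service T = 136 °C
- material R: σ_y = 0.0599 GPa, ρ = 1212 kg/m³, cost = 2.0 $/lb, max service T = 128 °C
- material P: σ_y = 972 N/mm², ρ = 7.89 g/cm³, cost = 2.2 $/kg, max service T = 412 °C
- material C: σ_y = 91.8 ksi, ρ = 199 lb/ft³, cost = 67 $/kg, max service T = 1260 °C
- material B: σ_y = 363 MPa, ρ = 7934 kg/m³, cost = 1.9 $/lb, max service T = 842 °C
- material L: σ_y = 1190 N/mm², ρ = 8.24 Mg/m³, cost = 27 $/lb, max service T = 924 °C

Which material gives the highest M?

material Q

Screen on constraints: cost ≤ 3.4 $/kg; max service T ≥ 132 °C. Survivors: material Q, material P.
After converting to SI:
  material Q: σ_y = 489.5 MPa, ρ = 2773 kg/m³
  material P: σ_y = 972.0 MPa, ρ = 7890 kg/m³
  material Q: M = 7.98×10⁻³
  material P: M = 3.95×10⁻³
Material Q has the largest M.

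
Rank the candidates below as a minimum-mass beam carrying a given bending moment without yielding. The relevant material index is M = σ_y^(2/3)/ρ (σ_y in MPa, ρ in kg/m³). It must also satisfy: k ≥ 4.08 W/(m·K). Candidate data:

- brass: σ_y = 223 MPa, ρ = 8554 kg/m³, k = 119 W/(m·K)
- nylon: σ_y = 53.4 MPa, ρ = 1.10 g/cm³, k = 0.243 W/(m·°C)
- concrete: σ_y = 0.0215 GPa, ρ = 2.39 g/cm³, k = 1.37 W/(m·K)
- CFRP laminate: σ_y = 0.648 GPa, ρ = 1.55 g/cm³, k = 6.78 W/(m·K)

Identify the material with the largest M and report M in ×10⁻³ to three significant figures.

Screen on constraints: k ≥ 4.08 W/(m·K). Survivors: brass, CFRP laminate.
Convert each candidate to consistent units, then evaluate M:
  brass: σ_y = 223.0 MPa, ρ = 8554 kg/m³
  CFRP laminate: σ_y = 648.0 MPa, ρ = 1550 kg/m³
  CFRP laminate: M = 48.3×10⁻³
  brass: M = 4.30×10⁻³
The maximum is for CFRP laminate.

CFRP laminate, M = 48.3×10⁻³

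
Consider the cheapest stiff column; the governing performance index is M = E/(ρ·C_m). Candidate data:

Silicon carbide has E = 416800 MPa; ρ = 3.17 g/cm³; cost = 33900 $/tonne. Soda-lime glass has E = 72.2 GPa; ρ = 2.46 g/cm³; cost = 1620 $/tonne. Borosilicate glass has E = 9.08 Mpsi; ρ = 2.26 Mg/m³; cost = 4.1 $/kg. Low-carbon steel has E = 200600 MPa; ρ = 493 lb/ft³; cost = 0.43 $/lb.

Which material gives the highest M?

Convert each candidate to consistent units, then evaluate M:
  silicon carbide: E = 416.8 GPa, ρ = 3170 kg/m³, cost = 33.90 $/kg
  soda-lime glass: E = 72.20 GPa, ρ = 2460 kg/m³, cost = 1.620 $/kg
  borosilicate glass: E = 62.60 GPa, ρ = 2260 kg/m³, cost = 4.100 $/kg
  low-carbon steel: E = 200.6 GPa, ρ = 7897 kg/m³, cost = 0.9480 $/kg
  low-carbon steel: M = 26.8 MN·m per $
  soda-lime glass: M = 18.1 MN·m per $
  borosilicate glass: M = 6.76 MN·m per $
  silicon carbide: M = 3.88 MN·m per $
Highest index: low-carbon steel.

low-carbon steel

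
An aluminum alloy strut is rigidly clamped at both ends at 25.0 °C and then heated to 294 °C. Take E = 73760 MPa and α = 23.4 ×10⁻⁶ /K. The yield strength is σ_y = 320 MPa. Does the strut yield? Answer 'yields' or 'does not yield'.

E = 73760 MPa = 73.76 GPa.
ΔT = 269.0 K. Constrained thermal stress σ = E·α·ΔT = 73.76×10³ MPa × 23.4×10⁻⁶ × 269.0 = 464 MPa (compressive).
Compare to σ_y = 320 MPa: σ ≥ σ_y, so it yields.

yields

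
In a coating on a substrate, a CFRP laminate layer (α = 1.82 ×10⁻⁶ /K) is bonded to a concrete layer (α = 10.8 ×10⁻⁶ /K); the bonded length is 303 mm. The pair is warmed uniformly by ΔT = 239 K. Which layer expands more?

concrete

α(CFRP laminate) = 1.82×10⁻⁶/K vs α(concrete) = 10.8×10⁻⁶/K.
Higher α expands more for the same ΔT: concrete.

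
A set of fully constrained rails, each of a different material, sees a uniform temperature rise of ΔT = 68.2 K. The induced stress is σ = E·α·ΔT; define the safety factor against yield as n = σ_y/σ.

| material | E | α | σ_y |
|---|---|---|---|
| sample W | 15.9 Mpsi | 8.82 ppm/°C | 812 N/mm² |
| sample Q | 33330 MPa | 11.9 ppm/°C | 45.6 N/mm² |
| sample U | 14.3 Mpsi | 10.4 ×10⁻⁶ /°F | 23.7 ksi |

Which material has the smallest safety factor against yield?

With everything in SI (GPa, ×10⁻⁶/K, MPa):
  sample W: E = 109.6, α = 8.82, σ_y = 812.0 → σ = 65.9 MPa, n = 12.3
  sample Q: E = 33.33, α = 11.9, σ_y = 45.60 → σ = 27.0 MPa, n = 1.69
  sample U: E = 98.60, α = 18.7, σ_y = 163.4 → σ = 126 MPa, n = 1.30
The minimum is sample U at n = 1.30.

sample U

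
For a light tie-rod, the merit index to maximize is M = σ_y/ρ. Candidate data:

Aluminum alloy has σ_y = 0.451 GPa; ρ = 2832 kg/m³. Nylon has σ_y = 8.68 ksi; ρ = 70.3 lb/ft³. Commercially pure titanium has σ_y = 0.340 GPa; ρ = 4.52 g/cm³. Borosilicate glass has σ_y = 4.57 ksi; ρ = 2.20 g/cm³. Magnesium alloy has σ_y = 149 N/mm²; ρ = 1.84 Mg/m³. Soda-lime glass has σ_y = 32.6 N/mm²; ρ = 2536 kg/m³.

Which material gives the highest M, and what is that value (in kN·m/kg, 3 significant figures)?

Putting every candidate on a common basis:
  aluminum alloy: σ_y = 451.0 MPa, ρ = 2832 kg/m³
  nylon: σ_y = 59.85 MPa, ρ = 1126 kg/m³
  commercially pure titanium: σ_y = 340.0 MPa, ρ = 4520 kg/m³
  borosilicate glass: σ_y = 31.51 MPa, ρ = 2200 kg/m³
  magnesium alloy: σ_y = 149.0 MPa, ρ = 1840 kg/m³
  soda-lime glass: σ_y = 32.60 MPa, ρ = 2536 kg/m³
  aluminum alloy: M = 159 kN·m/kg
  magnesium alloy: M = 81.0 kN·m/kg
  commercially pure titanium: M = 75.2 kN·m/kg
  nylon: M = 53.1 kN·m/kg
  borosilicate glass: M = 14.3 kN·m/kg
  soda-lime glass: M = 12.9 kN·m/kg
Aluminum alloy has the largest M.

aluminum alloy, M = 159 kN·m/kg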